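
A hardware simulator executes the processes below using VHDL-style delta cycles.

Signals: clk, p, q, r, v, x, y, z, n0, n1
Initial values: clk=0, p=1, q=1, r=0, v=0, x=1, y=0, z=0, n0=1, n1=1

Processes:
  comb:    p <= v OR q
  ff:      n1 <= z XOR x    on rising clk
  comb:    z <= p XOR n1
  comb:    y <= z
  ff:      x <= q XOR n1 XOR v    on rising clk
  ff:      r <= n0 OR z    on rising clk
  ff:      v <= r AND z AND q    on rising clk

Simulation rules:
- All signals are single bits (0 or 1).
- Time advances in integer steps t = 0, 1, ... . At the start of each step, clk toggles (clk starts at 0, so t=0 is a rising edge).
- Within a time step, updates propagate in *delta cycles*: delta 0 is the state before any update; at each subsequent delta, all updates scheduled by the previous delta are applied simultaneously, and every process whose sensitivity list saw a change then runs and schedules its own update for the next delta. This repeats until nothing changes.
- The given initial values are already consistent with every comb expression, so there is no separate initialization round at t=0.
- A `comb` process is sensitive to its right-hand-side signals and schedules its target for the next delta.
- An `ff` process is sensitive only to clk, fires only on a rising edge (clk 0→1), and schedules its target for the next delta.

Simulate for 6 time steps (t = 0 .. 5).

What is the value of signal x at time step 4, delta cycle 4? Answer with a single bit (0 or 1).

[bits: n0,y,p,n1,x,v,q,z,r,clk]
t=0: Δ0=1011101000 Δ1=1011101001 Δ2=1011001011 | 2Δ
t=1: Δ0=1011001011 Δ1=1011001010 | 1Δ
t=2: Δ0=1011001010 Δ1=1011001011 Δ2=1010001011 Δ3=1010001111 Δ4=1110001111 | 4Δ
t=3: Δ0=1110001111 Δ1=1110001110 | 1Δ
t=4: Δ0=1110001110 Δ1=1110001111 Δ2=1111111111 Δ3=1111111011 Δ4=1011111011 | 4Δ
t=5: Δ0=1011111011 Δ1=1011111010 | 1Δ

1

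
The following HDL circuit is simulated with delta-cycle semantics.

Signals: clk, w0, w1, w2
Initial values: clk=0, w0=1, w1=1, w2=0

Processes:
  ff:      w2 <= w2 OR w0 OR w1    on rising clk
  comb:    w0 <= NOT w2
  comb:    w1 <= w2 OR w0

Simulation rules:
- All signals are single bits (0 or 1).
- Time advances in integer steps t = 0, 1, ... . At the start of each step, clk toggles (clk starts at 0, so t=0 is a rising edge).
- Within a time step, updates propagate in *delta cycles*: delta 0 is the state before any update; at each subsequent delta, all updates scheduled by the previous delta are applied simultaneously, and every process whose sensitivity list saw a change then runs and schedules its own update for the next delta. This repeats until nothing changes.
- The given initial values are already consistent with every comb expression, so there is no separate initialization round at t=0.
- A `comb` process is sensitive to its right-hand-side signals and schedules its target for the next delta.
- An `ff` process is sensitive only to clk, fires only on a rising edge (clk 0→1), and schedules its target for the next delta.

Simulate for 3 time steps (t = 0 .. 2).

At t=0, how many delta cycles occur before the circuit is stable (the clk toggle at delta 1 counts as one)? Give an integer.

[bits: w2,w1,clk,w0]
t=0: Δ0=0101 Δ1=0111 Δ2=1111 Δ3=1110 | 3Δ
t=1: Δ0=1110 Δ1=1100 | 1Δ
t=2: Δ0=1100 Δ1=1110 | 1Δ

3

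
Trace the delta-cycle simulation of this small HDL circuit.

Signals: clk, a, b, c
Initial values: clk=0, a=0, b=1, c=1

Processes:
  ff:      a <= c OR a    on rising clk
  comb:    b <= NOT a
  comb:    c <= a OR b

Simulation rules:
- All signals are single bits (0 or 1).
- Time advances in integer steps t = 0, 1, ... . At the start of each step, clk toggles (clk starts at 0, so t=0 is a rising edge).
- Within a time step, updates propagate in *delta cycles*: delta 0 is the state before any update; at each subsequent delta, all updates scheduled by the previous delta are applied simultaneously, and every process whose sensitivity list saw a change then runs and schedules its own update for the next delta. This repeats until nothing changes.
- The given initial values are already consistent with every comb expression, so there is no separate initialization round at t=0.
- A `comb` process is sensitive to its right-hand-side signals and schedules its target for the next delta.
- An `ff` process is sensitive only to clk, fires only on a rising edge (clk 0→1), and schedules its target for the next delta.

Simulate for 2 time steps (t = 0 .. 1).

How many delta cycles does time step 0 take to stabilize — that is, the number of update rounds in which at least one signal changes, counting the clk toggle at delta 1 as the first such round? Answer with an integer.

3

[bits: c,clk,a,b]
t=0: Δ0=1001 Δ1=1101 Δ2=1111 Δ3=1110 | 3Δ
t=1: Δ0=1110 Δ1=1010 | 1Δ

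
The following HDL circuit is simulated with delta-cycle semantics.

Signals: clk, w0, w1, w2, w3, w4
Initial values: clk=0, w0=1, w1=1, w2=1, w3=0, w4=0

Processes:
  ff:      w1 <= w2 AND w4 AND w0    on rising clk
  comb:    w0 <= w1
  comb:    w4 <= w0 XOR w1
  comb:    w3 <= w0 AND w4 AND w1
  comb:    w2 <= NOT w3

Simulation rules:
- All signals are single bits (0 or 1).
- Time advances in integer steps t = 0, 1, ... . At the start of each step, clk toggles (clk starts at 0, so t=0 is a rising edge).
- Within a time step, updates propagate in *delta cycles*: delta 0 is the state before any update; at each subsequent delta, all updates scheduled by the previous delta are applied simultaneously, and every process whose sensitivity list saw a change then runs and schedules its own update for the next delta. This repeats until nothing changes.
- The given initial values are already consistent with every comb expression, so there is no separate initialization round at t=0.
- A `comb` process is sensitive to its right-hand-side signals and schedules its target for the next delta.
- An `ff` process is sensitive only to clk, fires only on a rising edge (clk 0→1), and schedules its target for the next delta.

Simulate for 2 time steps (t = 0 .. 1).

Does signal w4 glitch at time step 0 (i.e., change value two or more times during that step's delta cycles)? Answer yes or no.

t=0 Δ0: w4=0 clk=0 w2=1 w1=1 w3=0 w0=1
  Δ1: clk:0→1
  Δ2: w1:1→0
  Δ3: w4:0→1, w0:1→0
  Δ4: w4:1→0
  (4Δ to stable)
t=1 Δ0: w4=0 clk=1 w2=1 w1=0 w3=0 w0=0
  Δ1: clk:1→0
  (1Δ to stable)

yes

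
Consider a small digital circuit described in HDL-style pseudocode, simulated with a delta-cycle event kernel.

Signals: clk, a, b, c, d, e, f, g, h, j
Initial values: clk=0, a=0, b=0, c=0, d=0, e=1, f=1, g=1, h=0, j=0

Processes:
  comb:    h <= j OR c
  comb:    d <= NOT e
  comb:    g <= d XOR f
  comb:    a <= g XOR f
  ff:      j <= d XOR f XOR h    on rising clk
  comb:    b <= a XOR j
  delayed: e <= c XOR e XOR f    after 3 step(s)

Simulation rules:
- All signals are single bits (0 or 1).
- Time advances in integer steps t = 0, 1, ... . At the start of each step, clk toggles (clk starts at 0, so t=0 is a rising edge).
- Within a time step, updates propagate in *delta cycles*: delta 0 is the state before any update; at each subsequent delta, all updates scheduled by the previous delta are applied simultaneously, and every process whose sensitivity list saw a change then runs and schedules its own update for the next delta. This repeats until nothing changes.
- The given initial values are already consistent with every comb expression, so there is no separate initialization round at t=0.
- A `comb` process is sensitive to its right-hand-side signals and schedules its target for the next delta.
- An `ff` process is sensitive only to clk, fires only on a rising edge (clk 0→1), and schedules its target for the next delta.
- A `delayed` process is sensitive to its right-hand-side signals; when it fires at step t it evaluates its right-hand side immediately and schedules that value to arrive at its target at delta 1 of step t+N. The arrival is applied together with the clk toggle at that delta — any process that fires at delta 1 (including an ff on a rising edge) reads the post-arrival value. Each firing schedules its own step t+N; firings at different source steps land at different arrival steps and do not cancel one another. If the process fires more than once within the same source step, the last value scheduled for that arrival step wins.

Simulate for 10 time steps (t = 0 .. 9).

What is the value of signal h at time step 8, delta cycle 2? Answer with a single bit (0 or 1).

0

[bits: clk,e,j,h,a,g,d,c,f,b]
t=0: Δ0=0100010010 Δ1=1100010010 Δ2=1110010010 Δ3=1111010011 | 3Δ
t=1: Δ0=1111010011 Δ1=0111010011 | 1Δ
t=2: Δ0=0111010011 Δ1=1111010011 Δ2=1101010011 Δ3=1100010010 | 3Δ
t=3: Δ0=1100010010 Δ1=0100010010 | 1Δ
t=4: Δ0=0100010010 Δ1=1100010010 Δ2=1110010010 Δ3=1111010011 | 3Δ
t=5: Δ0=1111010011 Δ1=0111010011 | 1Δ
t=6: Δ0=0111010011 Δ1=1111010011 Δ2=1101010011 Δ3=1100010010 | 3Δ
t=7: Δ0=1100010010 Δ1=0100010010 | 1Δ
t=8: Δ0=0100010010 Δ1=1100010010 Δ2=1110010010 Δ3=1111010011 | 3Δ
t=9: Δ0=1111010011 Δ1=0111010011 | 1Δ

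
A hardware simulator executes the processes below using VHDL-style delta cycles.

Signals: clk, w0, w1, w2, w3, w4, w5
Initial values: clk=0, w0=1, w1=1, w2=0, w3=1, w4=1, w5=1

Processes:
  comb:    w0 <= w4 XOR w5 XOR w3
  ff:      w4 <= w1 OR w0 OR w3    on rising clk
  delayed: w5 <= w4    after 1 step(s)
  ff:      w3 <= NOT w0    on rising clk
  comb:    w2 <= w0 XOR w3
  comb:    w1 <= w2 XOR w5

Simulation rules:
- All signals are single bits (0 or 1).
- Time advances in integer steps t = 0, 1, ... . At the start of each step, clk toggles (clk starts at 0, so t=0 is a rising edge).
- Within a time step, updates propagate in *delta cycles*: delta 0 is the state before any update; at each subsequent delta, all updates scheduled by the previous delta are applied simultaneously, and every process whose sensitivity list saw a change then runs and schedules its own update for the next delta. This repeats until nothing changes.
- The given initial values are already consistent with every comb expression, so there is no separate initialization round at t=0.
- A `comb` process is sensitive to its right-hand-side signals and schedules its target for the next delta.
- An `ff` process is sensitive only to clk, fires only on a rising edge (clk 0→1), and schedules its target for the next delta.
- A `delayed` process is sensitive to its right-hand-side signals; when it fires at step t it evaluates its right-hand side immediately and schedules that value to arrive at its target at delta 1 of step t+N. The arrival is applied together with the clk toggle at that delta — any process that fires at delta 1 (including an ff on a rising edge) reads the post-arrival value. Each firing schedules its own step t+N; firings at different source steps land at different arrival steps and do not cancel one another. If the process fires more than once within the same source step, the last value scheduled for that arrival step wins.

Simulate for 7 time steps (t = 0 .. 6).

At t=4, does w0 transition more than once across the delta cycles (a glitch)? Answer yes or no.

t0.Δ0 w3=1 w2=0 w5=1 w0=1 w4=1 w1=1 clk=0
t0.Δ1 w3=1 w2=0 w5=1 w0=1 w4=1 w1=1 clk=1
t0.Δ2 w3=0 w2=0 w5=1 w0=1 w4=1 w1=1 clk=1
t0.Δ3 w3=0 w2=1 w5=1 w0=0 w4=1 w1=1 clk=1
t0.Δ4 w3=0 w2=0 w5=1 w0=0 w4=1 w1=0 clk=1
t0.Δ5 w3=0 w2=0 w5=1 w0=0 w4=1 w1=1 clk=1
t1.Δ0 w3=0 w2=0 w5=1 w0=0 w4=1 w1=1 clk=1
t1.Δ1 w3=0 w2=0 w5=1 w0=0 w4=1 w1=1 clk=0
t2.Δ0 w3=0 w2=0 w5=1 w0=0 w4=1 w1=1 clk=0
t2.Δ1 w3=0 w2=0 w5=1 w0=0 w4=1 w1=1 clk=1
t2.Δ2 w3=1 w2=0 w5=1 w0=0 w4=1 w1=1 clk=1
t2.Δ3 w3=1 w2=1 w5=1 w0=1 w4=1 w1=1 clk=1
t2.Δ4 w3=1 w2=0 w5=1 w0=1 w4=1 w1=0 clk=1
t2.Δ5 w3=1 w2=0 w5=1 w0=1 w4=1 w1=1 clk=1
t3.Δ0 w3=1 w2=0 w5=1 w0=1 w4=1 w1=1 clk=1
t3.Δ1 w3=1 w2=0 w5=1 w0=1 w4=1 w1=1 clk=0
t4.Δ0 w3=1 w2=0 w5=1 w0=1 w4=1 w1=1 clk=0
t4.Δ1 w3=1 w2=0 w5=1 w0=1 w4=1 w1=1 clk=1
t4.Δ2 w3=0 w2=0 w5=1 w0=1 w4=1 w1=1 clk=1
t4.Δ3 w3=0 w2=1 w5=1 w0=0 w4=1 w1=1 clk=1
t4.Δ4 w3=0 w2=0 w5=1 w0=0 w4=1 w1=0 clk=1
t4.Δ5 w3=0 w2=0 w5=1 w0=0 w4=1 w1=1 clk=1
t5.Δ0 w3=0 w2=0 w5=1 w0=0 w4=1 w1=1 clk=1
t5.Δ1 w3=0 w2=0 w5=1 w0=0 w4=1 w1=1 clk=0
t6.Δ0 w3=0 w2=0 w5=1 w0=0 w4=1 w1=1 clk=0
t6.Δ1 w3=0 w2=0 w5=1 w0=0 w4=1 w1=1 clk=1
t6.Δ2 w3=1 w2=0 w5=1 w0=0 w4=1 w1=1 clk=1
t6.Δ3 w3=1 w2=1 w5=1 w0=1 w4=1 w1=1 clk=1
t6.Δ4 w3=1 w2=0 w5=1 w0=1 w4=1 w1=0 clk=1
t6.Δ5 w3=1 w2=0 w5=1 w0=1 w4=1 w1=1 clk=1

no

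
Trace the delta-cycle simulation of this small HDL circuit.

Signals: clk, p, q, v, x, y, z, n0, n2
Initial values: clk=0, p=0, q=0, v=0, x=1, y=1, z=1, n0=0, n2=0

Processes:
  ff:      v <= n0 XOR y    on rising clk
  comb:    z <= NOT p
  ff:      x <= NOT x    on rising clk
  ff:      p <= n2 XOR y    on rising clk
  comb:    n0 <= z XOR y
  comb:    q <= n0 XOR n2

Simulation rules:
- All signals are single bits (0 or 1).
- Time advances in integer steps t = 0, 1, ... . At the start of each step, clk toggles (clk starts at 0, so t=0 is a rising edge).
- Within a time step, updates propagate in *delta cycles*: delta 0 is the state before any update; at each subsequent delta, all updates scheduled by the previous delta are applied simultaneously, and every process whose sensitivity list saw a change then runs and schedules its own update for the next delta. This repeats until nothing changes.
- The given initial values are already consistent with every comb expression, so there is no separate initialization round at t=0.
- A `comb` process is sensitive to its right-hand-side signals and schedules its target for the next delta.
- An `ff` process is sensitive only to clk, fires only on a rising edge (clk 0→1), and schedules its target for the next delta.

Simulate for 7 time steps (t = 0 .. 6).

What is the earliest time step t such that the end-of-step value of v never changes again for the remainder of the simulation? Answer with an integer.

[bits: n0,z,x,v,y,q,p,n2,clk]
t=0: Δ0=011010000 Δ1=011010001 Δ2=010110101 Δ3=000110101 Δ4=100110101 Δ5=100111101 | 5Δ
t=1: Δ0=100111101 Δ1=100111100 | 1Δ
t=2: Δ0=100111100 Δ1=100111101 Δ2=101011101 | 2Δ
t=3: Δ0=101011101 Δ1=101011100 | 1Δ
t=4: Δ0=101011100 Δ1=101011101 Δ2=100011101 | 2Δ
t=5: Δ0=100011101 Δ1=100011100 | 1Δ
t=6: Δ0=100011100 Δ1=100011101 Δ2=101011101 | 2Δ

2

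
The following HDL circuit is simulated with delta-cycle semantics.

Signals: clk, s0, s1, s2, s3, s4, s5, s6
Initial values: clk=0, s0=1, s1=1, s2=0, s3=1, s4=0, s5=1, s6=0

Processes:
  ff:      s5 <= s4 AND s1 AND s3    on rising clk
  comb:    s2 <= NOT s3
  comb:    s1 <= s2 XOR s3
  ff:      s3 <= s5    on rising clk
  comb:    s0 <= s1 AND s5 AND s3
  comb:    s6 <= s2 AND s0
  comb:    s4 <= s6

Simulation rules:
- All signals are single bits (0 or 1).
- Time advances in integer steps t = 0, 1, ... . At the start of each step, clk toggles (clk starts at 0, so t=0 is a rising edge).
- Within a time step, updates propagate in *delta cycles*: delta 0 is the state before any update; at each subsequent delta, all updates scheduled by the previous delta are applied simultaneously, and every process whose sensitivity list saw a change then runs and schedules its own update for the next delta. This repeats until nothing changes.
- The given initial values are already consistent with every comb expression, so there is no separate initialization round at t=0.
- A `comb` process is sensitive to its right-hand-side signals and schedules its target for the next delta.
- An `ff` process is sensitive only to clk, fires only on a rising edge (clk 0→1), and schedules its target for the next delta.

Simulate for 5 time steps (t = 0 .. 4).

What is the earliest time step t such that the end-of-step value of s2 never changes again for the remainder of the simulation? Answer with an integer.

t=0 Δ0: s6=0 s4=0 s5=1 s1=1 s3=1 clk=0 s0=1 s2=0
  Δ1: clk:0→1
  Δ2: s5:1→0
  Δ3: s0:1→0
  (3Δ to stable)
t=1 Δ0: s6=0 s4=0 s5=0 s1=1 s3=1 clk=1 s0=0 s2=0
  Δ1: clk:1→0
  (1Δ to stable)
t=2 Δ0: s6=0 s4=0 s5=0 s1=1 s3=1 clk=0 s0=0 s2=0
  Δ1: clk:0→1
  Δ2: s3:1→0
  Δ3: s1:1→0, s2:0→1
  Δ4: s1:0→1
  (4Δ to stable)
t=3 Δ0: s6=0 s4=0 s5=0 s1=1 s3=0 clk=1 s0=0 s2=1
  Δ1: clk:1→0
  (1Δ to stable)
t=4 Δ0: s6=0 s4=0 s5=0 s1=1 s3=0 clk=0 s0=0 s2=1
  Δ1: clk:0→1
  (1Δ to stable)

2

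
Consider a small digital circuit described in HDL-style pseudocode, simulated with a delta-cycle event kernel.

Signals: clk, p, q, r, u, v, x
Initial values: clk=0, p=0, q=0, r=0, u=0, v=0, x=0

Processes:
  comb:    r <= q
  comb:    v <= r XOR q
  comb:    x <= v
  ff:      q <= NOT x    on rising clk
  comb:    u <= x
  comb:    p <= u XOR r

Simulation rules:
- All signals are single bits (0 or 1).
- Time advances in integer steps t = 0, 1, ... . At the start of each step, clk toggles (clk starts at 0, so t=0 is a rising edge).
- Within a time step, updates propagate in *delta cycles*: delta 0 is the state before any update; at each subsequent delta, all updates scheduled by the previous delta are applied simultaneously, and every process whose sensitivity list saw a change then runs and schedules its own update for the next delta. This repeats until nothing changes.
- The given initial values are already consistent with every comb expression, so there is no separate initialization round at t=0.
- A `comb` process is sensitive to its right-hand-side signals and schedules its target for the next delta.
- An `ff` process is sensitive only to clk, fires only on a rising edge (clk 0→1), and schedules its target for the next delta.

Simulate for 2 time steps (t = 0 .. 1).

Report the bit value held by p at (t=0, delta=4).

1

[bits: v,p,r,x,q,u,clk]
t=0: Δ0=0000000 Δ1=0000001 Δ2=0000101 Δ3=1010101 Δ4=0111101 Δ5=0110111 Δ6=0010101 Δ7=0110101 | 7Δ
t=1: Δ0=0110101 Δ1=0110100 | 1Δ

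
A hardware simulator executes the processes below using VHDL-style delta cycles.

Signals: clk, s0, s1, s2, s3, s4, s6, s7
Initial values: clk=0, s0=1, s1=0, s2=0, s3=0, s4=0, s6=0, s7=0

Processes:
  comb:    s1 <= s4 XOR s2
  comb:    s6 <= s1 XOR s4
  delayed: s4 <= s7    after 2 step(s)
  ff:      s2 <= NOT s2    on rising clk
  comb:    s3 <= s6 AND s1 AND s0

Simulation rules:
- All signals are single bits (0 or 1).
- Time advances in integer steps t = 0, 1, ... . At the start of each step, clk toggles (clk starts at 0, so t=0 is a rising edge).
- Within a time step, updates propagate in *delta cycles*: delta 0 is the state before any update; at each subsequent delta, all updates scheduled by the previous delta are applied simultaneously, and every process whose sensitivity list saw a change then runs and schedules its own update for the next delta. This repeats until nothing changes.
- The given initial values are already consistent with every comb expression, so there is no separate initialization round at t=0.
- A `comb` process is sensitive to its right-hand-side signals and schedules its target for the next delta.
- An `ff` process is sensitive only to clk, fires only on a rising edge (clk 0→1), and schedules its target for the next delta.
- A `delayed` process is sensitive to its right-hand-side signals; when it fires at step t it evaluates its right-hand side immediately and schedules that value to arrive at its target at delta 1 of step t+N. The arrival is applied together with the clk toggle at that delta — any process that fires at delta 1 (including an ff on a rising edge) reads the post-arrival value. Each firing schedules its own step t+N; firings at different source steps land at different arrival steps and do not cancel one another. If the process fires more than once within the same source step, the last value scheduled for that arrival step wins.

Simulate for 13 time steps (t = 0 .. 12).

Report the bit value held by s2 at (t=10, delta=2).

0

t0.Δ0 s1=0 s4=0 s2=0 s6=0 s3=0 s7=0 s0=1 clk=0
t0.Δ1 s1=0 s4=0 s2=0 s6=0 s3=0 s7=0 s0=1 clk=1
t0.Δ2 s1=0 s4=0 s2=1 s6=0 s3=0 s7=0 s0=1 clk=1
t0.Δ3 s1=1 s4=0 s2=1 s6=0 s3=0 s7=0 s0=1 clk=1
t0.Δ4 s1=1 s4=0 s2=1 s6=1 s3=0 s7=0 s0=1 clk=1
t0.Δ5 s1=1 s4=0 s2=1 s6=1 s3=1 s7=0 s0=1 clk=1
t1.Δ0 s1=1 s4=0 s2=1 s6=1 s3=1 s7=0 s0=1 clk=1
t1.Δ1 s1=1 s4=0 s2=1 s6=1 s3=1 s7=0 s0=1 clk=0
t2.Δ0 s1=1 s4=0 s2=1 s6=1 s3=1 s7=0 s0=1 clk=0
t2.Δ1 s1=1 s4=0 s2=1 s6=1 s3=1 s7=0 s0=1 clk=1
t2.Δ2 s1=1 s4=0 s2=0 s6=1 s3=1 s7=0 s0=1 clk=1
t2.Δ3 s1=0 s4=0 s2=0 s6=1 s3=1 s7=0 s0=1 clk=1
t2.Δ4 s1=0 s4=0 s2=0 s6=0 s3=0 s7=0 s0=1 clk=1
t3.Δ0 s1=0 s4=0 s2=0 s6=0 s3=0 s7=0 s0=1 clk=1
t3.Δ1 s1=0 s4=0 s2=0 s6=0 s3=0 s7=0 s0=1 clk=0
t4.Δ0 s1=0 s4=0 s2=0 s6=0 s3=0 s7=0 s0=1 clk=0
t4.Δ1 s1=0 s4=0 s2=0 s6=0 s3=0 s7=0 s0=1 clk=1
t4.Δ2 s1=0 s4=0 s2=1 s6=0 s3=0 s7=0 s0=1 clk=1
t4.Δ3 s1=1 s4=0 s2=1 s6=0 s3=0 s7=0 s0=1 clk=1
t4.Δ4 s1=1 s4=0 s2=1 s6=1 s3=0 s7=0 s0=1 clk=1
t4.Δ5 s1=1 s4=0 s2=1 s6=1 s3=1 s7=0 s0=1 clk=1
t5.Δ0 s1=1 s4=0 s2=1 s6=1 s3=1 s7=0 s0=1 clk=1
t5.Δ1 s1=1 s4=0 s2=1 s6=1 s3=1 s7=0 s0=1 clk=0
t6.Δ0 s1=1 s4=0 s2=1 s6=1 s3=1 s7=0 s0=1 clk=0
t6.Δ1 s1=1 s4=0 s2=1 s6=1 s3=1 s7=0 s0=1 clk=1
t6.Δ2 s1=1 s4=0 s2=0 s6=1 s3=1 s7=0 s0=1 clk=1
t6.Δ3 s1=0 s4=0 s2=0 s6=1 s3=1 s7=0 s0=1 clk=1
t6.Δ4 s1=0 s4=0 s2=0 s6=0 s3=0 s7=0 s0=1 clk=1
t7.Δ0 s1=0 s4=0 s2=0 s6=0 s3=0 s7=0 s0=1 clk=1
t7.Δ1 s1=0 s4=0 s2=0 s6=0 s3=0 s7=0 s0=1 clk=0
t8.Δ0 s1=0 s4=0 s2=0 s6=0 s3=0 s7=0 s0=1 clk=0
t8.Δ1 s1=0 s4=0 s2=0 s6=0 s3=0 s7=0 s0=1 clk=1
t8.Δ2 s1=0 s4=0 s2=1 s6=0 s3=0 s7=0 s0=1 clk=1
t8.Δ3 s1=1 s4=0 s2=1 s6=0 s3=0 s7=0 s0=1 clk=1
t8.Δ4 s1=1 s4=0 s2=1 s6=1 s3=0 s7=0 s0=1 clk=1
t8.Δ5 s1=1 s4=0 s2=1 s6=1 s3=1 s7=0 s0=1 clk=1
t9.Δ0 s1=1 s4=0 s2=1 s6=1 s3=1 s7=0 s0=1 clk=1
t9.Δ1 s1=1 s4=0 s2=1 s6=1 s3=1 s7=0 s0=1 clk=0
t10.Δ0 s1=1 s4=0 s2=1 s6=1 s3=1 s7=0 s0=1 clk=0
t10.Δ1 s1=1 s4=0 s2=1 s6=1 s3=1 s7=0 s0=1 clk=1
t10.Δ2 s1=1 s4=0 s2=0 s6=1 s3=1 s7=0 s0=1 clk=1
t10.Δ3 s1=0 s4=0 s2=0 s6=1 s3=1 s7=0 s0=1 clk=1
t10.Δ4 s1=0 s4=0 s2=0 s6=0 s3=0 s7=0 s0=1 clk=1
t11.Δ0 s1=0 s4=0 s2=0 s6=0 s3=0 s7=0 s0=1 clk=1
t11.Δ1 s1=0 s4=0 s2=0 s6=0 s3=0 s7=0 s0=1 clk=0
t12.Δ0 s1=0 s4=0 s2=0 s6=0 s3=0 s7=0 s0=1 clk=0
t12.Δ1 s1=0 s4=0 s2=0 s6=0 s3=0 s7=0 s0=1 clk=1
t12.Δ2 s1=0 s4=0 s2=1 s6=0 s3=0 s7=0 s0=1 clk=1
t12.Δ3 s1=1 s4=0 s2=1 s6=0 s3=0 s7=0 s0=1 clk=1
t12.Δ4 s1=1 s4=0 s2=1 s6=1 s3=0 s7=0 s0=1 clk=1
t12.Δ5 s1=1 s4=0 s2=1 s6=1 s3=1 s7=0 s0=1 clk=1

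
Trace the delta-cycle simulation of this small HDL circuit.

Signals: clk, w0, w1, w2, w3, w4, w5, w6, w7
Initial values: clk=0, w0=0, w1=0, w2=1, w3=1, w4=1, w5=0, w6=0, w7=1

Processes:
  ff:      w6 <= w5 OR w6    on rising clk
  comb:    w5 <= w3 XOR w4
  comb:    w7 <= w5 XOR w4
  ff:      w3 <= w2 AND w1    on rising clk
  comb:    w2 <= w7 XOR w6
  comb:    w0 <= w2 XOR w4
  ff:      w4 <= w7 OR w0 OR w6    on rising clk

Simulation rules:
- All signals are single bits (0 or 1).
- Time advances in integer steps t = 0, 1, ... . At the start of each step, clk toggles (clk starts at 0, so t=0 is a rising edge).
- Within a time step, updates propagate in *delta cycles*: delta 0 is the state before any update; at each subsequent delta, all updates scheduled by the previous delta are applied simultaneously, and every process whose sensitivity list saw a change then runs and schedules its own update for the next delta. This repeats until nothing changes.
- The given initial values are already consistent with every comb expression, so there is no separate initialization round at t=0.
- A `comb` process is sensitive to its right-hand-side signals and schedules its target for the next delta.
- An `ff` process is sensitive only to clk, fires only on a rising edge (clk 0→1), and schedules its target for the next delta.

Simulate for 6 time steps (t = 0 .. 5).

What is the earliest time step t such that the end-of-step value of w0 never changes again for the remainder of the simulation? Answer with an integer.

t=0 Δ0: w4=1 w5=0 w7=1 clk=0 w0=0 w3=1 w6=0 w2=1 w1=0
  Δ1: clk:0→1
  Δ2: w3:1→0
  Δ3: w5:0→1
  Δ4: w7:1→0
  Δ5: w2:1→0
  Δ6: w0:0→1
  (6Δ to stable)
t=1 Δ0: w4=1 w5=1 w7=0 clk=1 w0=1 w3=0 w6=0 w2=0 w1=0
  Δ1: clk:1→0
  (1Δ to stable)
t=2 Δ0: w4=1 w5=1 w7=0 clk=0 w0=1 w3=0 w6=0 w2=0 w1=0
  Δ1: clk:0→1
  Δ2: w6:0→1
  Δ3: w2:0→1
  Δ4: w0:1→0
  (4Δ to stable)
t=3 Δ0: w4=1 w5=1 w7=0 clk=1 w0=0 w3=0 w6=1 w2=1 w1=0
  Δ1: clk:1→0
  (1Δ to stable)
t=4 Δ0: w4=1 w5=1 w7=0 clk=0 w0=0 w3=0 w6=1 w2=1 w1=0
  Δ1: clk:0→1
  (1Δ to stable)
t=5 Δ0: w4=1 w5=1 w7=0 clk=1 w0=0 w3=0 w6=1 w2=1 w1=0
  Δ1: clk:1→0
  (1Δ to stable)

2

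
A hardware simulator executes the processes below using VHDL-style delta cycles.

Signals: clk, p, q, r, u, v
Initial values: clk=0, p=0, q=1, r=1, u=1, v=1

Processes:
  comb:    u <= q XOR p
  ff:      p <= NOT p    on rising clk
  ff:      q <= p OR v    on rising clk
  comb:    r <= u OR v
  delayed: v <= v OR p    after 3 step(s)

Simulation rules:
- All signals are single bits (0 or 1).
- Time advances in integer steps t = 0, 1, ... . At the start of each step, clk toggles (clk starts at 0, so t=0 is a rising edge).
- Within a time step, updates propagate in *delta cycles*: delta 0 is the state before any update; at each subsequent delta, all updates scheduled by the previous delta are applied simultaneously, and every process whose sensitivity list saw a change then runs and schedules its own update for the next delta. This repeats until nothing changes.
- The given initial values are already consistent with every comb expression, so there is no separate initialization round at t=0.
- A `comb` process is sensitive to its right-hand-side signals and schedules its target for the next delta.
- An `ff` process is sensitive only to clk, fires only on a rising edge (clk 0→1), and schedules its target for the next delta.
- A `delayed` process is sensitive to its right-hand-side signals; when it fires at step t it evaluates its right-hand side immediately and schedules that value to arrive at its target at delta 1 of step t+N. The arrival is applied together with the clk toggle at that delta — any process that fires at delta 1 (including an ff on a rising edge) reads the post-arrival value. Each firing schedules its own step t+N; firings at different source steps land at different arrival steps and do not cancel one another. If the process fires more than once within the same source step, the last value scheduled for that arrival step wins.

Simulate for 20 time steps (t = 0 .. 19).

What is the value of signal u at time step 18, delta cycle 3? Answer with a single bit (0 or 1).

1

t0.Δ0 r=1 u=1 v=1 clk=0 p=0 q=1
t0.Δ1 r=1 u=1 v=1 clk=1 p=0 q=1
t0.Δ2 r=1 u=1 v=1 clk=1 p=1 q=1
t0.Δ3 r=1 u=0 v=1 clk=1 p=1 q=1
t1.Δ0 r=1 u=0 v=1 clk=1 p=1 q=1
t1.Δ1 r=1 u=0 v=1 clk=0 p=1 q=1
t2.Δ0 r=1 u=0 v=1 clk=0 p=1 q=1
t2.Δ1 r=1 u=0 v=1 clk=1 p=1 q=1
t2.Δ2 r=1 u=0 v=1 clk=1 p=0 q=1
t2.Δ3 r=1 u=1 v=1 clk=1 p=0 q=1
t3.Δ0 r=1 u=1 v=1 clk=1 p=0 q=1
t3.Δ1 r=1 u=1 v=1 clk=0 p=0 q=1
t4.Δ0 r=1 u=1 v=1 clk=0 p=0 q=1
t4.Δ1 r=1 u=1 v=1 clk=1 p=0 q=1
t4.Δ2 r=1 u=1 v=1 clk=1 p=1 q=1
t4.Δ3 r=1 u=0 v=1 clk=1 p=1 q=1
t5.Δ0 r=1 u=0 v=1 clk=1 p=1 q=1
t5.Δ1 r=1 u=0 v=1 clk=0 p=1 q=1
t6.Δ0 r=1 u=0 v=1 clk=0 p=1 q=1
t6.Δ1 r=1 u=0 v=1 clk=1 p=1 q=1
t6.Δ2 r=1 u=0 v=1 clk=1 p=0 q=1
t6.Δ3 r=1 u=1 v=1 clk=1 p=0 q=1
t7.Δ0 r=1 u=1 v=1 clk=1 p=0 q=1
t7.Δ1 r=1 u=1 v=1 clk=0 p=0 q=1
t8.Δ0 r=1 u=1 v=1 clk=0 p=0 q=1
t8.Δ1 r=1 u=1 v=1 clk=1 p=0 q=1
t8.Δ2 r=1 u=1 v=1 clk=1 p=1 q=1
t8.Δ3 r=1 u=0 v=1 clk=1 p=1 q=1
t9.Δ0 r=1 u=0 v=1 clk=1 p=1 q=1
t9.Δ1 r=1 u=0 v=1 clk=0 p=1 q=1
t10.Δ0 r=1 u=0 v=1 clk=0 p=1 q=1
t10.Δ1 r=1 u=0 v=1 clk=1 p=1 q=1
t10.Δ2 r=1 u=0 v=1 clk=1 p=0 q=1
t10.Δ3 r=1 u=1 v=1 clk=1 p=0 q=1
t11.Δ0 r=1 u=1 v=1 clk=1 p=0 q=1
t11.Δ1 r=1 u=1 v=1 clk=0 p=0 q=1
t12.Δ0 r=1 u=1 v=1 clk=0 p=0 q=1
t12.Δ1 r=1 u=1 v=1 clk=1 p=0 q=1
t12.Δ2 r=1 u=1 v=1 clk=1 p=1 q=1
t12.Δ3 r=1 u=0 v=1 clk=1 p=1 q=1
t13.Δ0 r=1 u=0 v=1 clk=1 p=1 q=1
t13.Δ1 r=1 u=0 v=1 clk=0 p=1 q=1
t14.Δ0 r=1 u=0 v=1 clk=0 p=1 q=1
t14.Δ1 r=1 u=0 v=1 clk=1 p=1 q=1
t14.Δ2 r=1 u=0 v=1 clk=1 p=0 q=1
t14.Δ3 r=1 u=1 v=1 clk=1 p=0 q=1
t15.Δ0 r=1 u=1 v=1 clk=1 p=0 q=1
t15.Δ1 r=1 u=1 v=1 clk=0 p=0 q=1
t16.Δ0 r=1 u=1 v=1 clk=0 p=0 q=1
t16.Δ1 r=1 u=1 v=1 clk=1 p=0 q=1
t16.Δ2 r=1 u=1 v=1 clk=1 p=1 q=1
t16.Δ3 r=1 u=0 v=1 clk=1 p=1 q=1
t17.Δ0 r=1 u=0 v=1 clk=1 p=1 q=1
t17.Δ1 r=1 u=0 v=1 clk=0 p=1 q=1
t18.Δ0 r=1 u=0 v=1 clk=0 p=1 q=1
t18.Δ1 r=1 u=0 v=1 clk=1 p=1 q=1
t18.Δ2 r=1 u=0 v=1 clk=1 p=0 q=1
t18.Δ3 r=1 u=1 v=1 clk=1 p=0 q=1
t19.Δ0 r=1 u=1 v=1 clk=1 p=0 q=1
t19.Δ1 r=1 u=1 v=1 clk=0 p=0 q=1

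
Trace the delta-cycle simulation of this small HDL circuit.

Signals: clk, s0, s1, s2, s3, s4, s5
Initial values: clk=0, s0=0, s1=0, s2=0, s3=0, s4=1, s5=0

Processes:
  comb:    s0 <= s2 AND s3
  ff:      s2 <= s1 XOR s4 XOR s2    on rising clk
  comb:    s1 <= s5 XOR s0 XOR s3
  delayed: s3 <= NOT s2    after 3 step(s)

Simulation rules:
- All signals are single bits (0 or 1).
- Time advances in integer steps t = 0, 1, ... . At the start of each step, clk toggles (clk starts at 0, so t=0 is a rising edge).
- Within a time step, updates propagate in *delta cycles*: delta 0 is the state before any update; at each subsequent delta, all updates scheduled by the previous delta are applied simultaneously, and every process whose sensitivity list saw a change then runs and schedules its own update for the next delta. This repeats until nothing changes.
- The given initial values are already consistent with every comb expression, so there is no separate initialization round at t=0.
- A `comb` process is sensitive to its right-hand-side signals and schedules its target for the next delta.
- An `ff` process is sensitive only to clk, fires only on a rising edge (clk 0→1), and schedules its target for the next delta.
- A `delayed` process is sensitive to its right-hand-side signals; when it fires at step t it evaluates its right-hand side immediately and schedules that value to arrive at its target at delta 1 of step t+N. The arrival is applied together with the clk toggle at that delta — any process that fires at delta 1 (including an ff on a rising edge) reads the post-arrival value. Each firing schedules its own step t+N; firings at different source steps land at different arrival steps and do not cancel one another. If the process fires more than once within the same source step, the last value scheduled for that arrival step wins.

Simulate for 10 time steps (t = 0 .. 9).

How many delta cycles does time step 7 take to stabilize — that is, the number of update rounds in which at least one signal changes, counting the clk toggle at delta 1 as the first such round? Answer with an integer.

2

[bits: s0,s4,s1,s2,clk,s5,s3]
t=0: Δ0=0100000 Δ1=0100100 Δ2=0101100 | 2Δ
t=1: Δ0=0101100 Δ1=0101000 | 1Δ
t=2: Δ0=0101000 Δ1=0101100 Δ2=0100100 | 2Δ
t=3: Δ0=0100100 Δ1=0100000 | 1Δ
t=4: Δ0=0100000 Δ1=0100100 Δ2=0101100 | 2Δ
t=5: Δ0=0101100 Δ1=0101001 Δ2=1111001 Δ3=1101001 | 3Δ
t=6: Δ0=1101001 Δ1=1101101 Δ2=1100101 Δ3=0100101 Δ4=0110101 | 4Δ
t=7: Δ0=0110101 Δ1=0110000 Δ2=0100000 | 2Δ
t=8: Δ0=0100000 Δ1=0100100 Δ2=0101100 | 2Δ
t=9: Δ0=0101100 Δ1=0101001 Δ2=1111001 Δ3=1101001 | 3Δ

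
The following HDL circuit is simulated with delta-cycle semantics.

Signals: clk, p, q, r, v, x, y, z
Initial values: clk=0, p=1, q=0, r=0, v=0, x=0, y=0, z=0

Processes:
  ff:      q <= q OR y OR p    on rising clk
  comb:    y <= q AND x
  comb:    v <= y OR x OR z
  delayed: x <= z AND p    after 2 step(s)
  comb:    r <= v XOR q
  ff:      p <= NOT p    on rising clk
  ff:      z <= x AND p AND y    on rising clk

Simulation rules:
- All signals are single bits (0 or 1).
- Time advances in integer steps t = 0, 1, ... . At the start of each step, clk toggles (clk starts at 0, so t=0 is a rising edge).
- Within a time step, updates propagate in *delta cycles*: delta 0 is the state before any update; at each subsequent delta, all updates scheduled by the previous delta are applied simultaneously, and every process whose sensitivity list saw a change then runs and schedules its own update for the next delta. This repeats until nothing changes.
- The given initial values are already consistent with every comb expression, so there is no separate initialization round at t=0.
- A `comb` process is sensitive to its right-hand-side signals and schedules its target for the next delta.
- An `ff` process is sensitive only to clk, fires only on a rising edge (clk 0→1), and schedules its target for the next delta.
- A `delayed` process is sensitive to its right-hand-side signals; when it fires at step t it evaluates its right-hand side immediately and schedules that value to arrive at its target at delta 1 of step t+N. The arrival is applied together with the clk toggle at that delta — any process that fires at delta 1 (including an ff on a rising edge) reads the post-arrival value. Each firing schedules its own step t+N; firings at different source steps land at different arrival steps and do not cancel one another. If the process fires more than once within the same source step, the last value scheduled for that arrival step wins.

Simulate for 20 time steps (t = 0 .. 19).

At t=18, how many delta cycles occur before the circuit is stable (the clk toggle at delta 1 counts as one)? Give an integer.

[bits: p,q,x,y,z,v,r,clk]
t=0: Δ0=10000000 Δ1=10000001 Δ2=01000001 Δ3=01000011 | 3Δ
t=1: Δ0=01000011 Δ1=01000010 | 1Δ
t=2: Δ0=01000010 Δ1=01000011 Δ2=11000011 | 2Δ
t=3: Δ0=11000011 Δ1=11000010 | 1Δ
t=4: Δ0=11000010 Δ1=11000011 Δ2=01000011 | 2Δ
t=5: Δ0=01000011 Δ1=01000010 | 1Δ
t=6: Δ0=01000010 Δ1=01000011 Δ2=11000011 | 2Δ
t=7: Δ0=11000011 Δ1=11000010 | 1Δ
t=8: Δ0=11000010 Δ1=11000011 Δ2=01000011 | 2Δ
t=9: Δ0=01000011 Δ1=01000010 | 1Δ
t=10: Δ0=01000010 Δ1=01000011 Δ2=11000011 | 2Δ
t=11: Δ0=11000011 Δ1=11000010 | 1Δ
t=12: Δ0=11000010 Δ1=11000011 Δ2=01000011 | 2Δ
t=13: Δ0=01000011 Δ1=01000010 | 1Δ
t=14: Δ0=01000010 Δ1=01000011 Δ2=11000011 | 2Δ
t=15: Δ0=11000011 Δ1=11000010 | 1Δ
t=16: Δ0=11000010 Δ1=11000011 Δ2=01000011 | 2Δ
t=17: Δ0=01000011 Δ1=01000010 | 1Δ
t=18: Δ0=01000010 Δ1=01000011 Δ2=11000011 | 2Δ
t=19: Δ0=11000011 Δ1=11000010 | 1Δ

2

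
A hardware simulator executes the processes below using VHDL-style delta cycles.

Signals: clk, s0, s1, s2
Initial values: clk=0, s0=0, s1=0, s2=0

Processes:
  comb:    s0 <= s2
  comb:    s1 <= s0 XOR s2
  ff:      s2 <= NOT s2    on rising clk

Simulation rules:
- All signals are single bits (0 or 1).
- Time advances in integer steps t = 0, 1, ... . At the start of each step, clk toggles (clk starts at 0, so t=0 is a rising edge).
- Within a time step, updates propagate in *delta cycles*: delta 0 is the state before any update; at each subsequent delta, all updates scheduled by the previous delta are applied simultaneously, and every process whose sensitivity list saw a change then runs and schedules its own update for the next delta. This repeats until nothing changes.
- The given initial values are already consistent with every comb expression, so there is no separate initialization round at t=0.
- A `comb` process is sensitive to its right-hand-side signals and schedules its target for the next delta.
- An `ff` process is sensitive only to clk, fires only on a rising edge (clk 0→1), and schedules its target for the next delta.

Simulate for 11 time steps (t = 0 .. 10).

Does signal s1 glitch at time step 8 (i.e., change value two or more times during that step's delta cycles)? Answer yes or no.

yes

t0.Δ0 s2=0 s0=0 clk=0 s1=0
t0.Δ1 s2=0 s0=0 clk=1 s1=0
t0.Δ2 s2=1 s0=0 clk=1 s1=0
t0.Δ3 s2=1 s0=1 clk=1 s1=1
t0.Δ4 s2=1 s0=1 clk=1 s1=0
t1.Δ0 s2=1 s0=1 clk=1 s1=0
t1.Δ1 s2=1 s0=1 clk=0 s1=0
t2.Δ0 s2=1 s0=1 clk=0 s1=0
t2.Δ1 s2=1 s0=1 clk=1 s1=0
t2.Δ2 s2=0 s0=1 clk=1 s1=0
t2.Δ3 s2=0 s0=0 clk=1 s1=1
t2.Δ4 s2=0 s0=0 clk=1 s1=0
t3.Δ0 s2=0 s0=0 clk=1 s1=0
t3.Δ1 s2=0 s0=0 clk=0 s1=0
t4.Δ0 s2=0 s0=0 clk=0 s1=0
t4.Δ1 s2=0 s0=0 clk=1 s1=0
t4.Δ2 s2=1 s0=0 clk=1 s1=0
t4.Δ3 s2=1 s0=1 clk=1 s1=1
t4.Δ4 s2=1 s0=1 clk=1 s1=0
t5.Δ0 s2=1 s0=1 clk=1 s1=0
t5.Δ1 s2=1 s0=1 clk=0 s1=0
t6.Δ0 s2=1 s0=1 clk=0 s1=0
t6.Δ1 s2=1 s0=1 clk=1 s1=0
t6.Δ2 s2=0 s0=1 clk=1 s1=0
t6.Δ3 s2=0 s0=0 clk=1 s1=1
t6.Δ4 s2=0 s0=0 clk=1 s1=0
t7.Δ0 s2=0 s0=0 clk=1 s1=0
t7.Δ1 s2=0 s0=0 clk=0 s1=0
t8.Δ0 s2=0 s0=0 clk=0 s1=0
t8.Δ1 s2=0 s0=0 clk=1 s1=0
t8.Δ2 s2=1 s0=0 clk=1 s1=0
t8.Δ3 s2=1 s0=1 clk=1 s1=1
t8.Δ4 s2=1 s0=1 clk=1 s1=0
t9.Δ0 s2=1 s0=1 clk=1 s1=0
t9.Δ1 s2=1 s0=1 clk=0 s1=0
t10.Δ0 s2=1 s0=1 clk=0 s1=0
t10.Δ1 s2=1 s0=1 clk=1 s1=0
t10.Δ2 s2=0 s0=1 clk=1 s1=0
t10.Δ3 s2=0 s0=0 clk=1 s1=1
t10.Δ4 s2=0 s0=0 clk=1 s1=0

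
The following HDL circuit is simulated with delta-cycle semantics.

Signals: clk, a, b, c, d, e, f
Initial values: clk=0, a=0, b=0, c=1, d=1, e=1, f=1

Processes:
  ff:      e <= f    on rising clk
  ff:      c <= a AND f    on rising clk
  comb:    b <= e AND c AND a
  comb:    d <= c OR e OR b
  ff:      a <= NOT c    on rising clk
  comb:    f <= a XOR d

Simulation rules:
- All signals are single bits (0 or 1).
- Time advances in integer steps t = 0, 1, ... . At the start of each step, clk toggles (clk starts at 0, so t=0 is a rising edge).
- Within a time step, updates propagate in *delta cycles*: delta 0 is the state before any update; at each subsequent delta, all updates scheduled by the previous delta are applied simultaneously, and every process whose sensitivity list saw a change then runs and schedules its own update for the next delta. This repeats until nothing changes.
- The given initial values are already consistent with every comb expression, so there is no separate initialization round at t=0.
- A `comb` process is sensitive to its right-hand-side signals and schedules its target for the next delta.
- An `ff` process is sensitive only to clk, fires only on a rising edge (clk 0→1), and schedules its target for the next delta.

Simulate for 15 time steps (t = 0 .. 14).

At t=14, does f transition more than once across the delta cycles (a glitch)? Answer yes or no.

yes

t=0 Δ0: a=0 b=0 clk=0 d=1 c=1 f=1 e=1
  Δ1: clk:0→1
  Δ2: c:1→0
  (2Δ to stable)
t=1 Δ0: a=0 b=0 clk=1 d=1 c=0 f=1 e=1
  Δ1: clk:1→0
  (1Δ to stable)
t=2 Δ0: a=0 b=0 clk=0 d=1 c=0 f=1 e=1
  Δ1: clk:0→1
  Δ2: a:0→1
  Δ3: f:1→0
  (3Δ to stable)
t=3 Δ0: a=1 b=0 clk=1 d=1 c=0 f=0 e=1
  Δ1: clk:1→0
  (1Δ to stable)
t=4 Δ0: a=1 b=0 clk=0 d=1 c=0 f=0 e=1
  Δ1: clk:0→1
  Δ2: e:1→0
  Δ3: d:1→0
  Δ4: f:0→1
  (4Δ to stable)
t=5 Δ0: a=1 b=0 clk=1 d=0 c=0 f=1 e=0
  Δ1: clk:1→0
  (1Δ to stable)
t=6 Δ0: a=1 b=0 clk=0 d=0 c=0 f=1 e=0
  Δ1: clk:0→1
  Δ2: c:0→1, e:0→1
  Δ3: b:0→1, d:0→1
  Δ4: f:1→0
  (4Δ to stable)
t=7 Δ0: a=1 b=1 clk=1 d=1 c=1 f=0 e=1
  Δ1: clk:1→0
  (1Δ to stable)
t=8 Δ0: a=1 b=1 clk=0 d=1 c=1 f=0 e=1
  Δ1: clk:0→1
  Δ2: a:1→0, c:1→0, e:1→0
  Δ3: b:1→0, f:0→1
  Δ4: d:1→0
  Δ5: f:1→0
  (5Δ to stable)
t=9 Δ0: a=0 b=0 clk=1 d=0 c=0 f=0 e=0
  Δ1: clk:1→0
  (1Δ to stable)
t=10 Δ0: a=0 b=0 clk=0 d=0 c=0 f=0 e=0
  Δ1: clk:0→1
  Δ2: a:0→1
  Δ3: f:0→1
  (3Δ to stable)
t=11 Δ0: a=1 b=0 clk=1 d=0 c=0 f=1 e=0
  Δ1: clk:1→0
  (1Δ to stable)
t=12 Δ0: a=1 b=0 clk=0 d=0 c=0 f=1 e=0
  Δ1: clk:0→1
  Δ2: c:0→1, e:0→1
  Δ3: b:0→1, d:0→1
  Δ4: f:1→0
  (4Δ to stable)
t=13 Δ0: a=1 b=1 clk=1 d=1 c=1 f=0 e=1
  Δ1: clk:1→0
  (1Δ to stable)
t=14 Δ0: a=1 b=1 clk=0 d=1 c=1 f=0 e=1
  Δ1: clk:0→1
  Δ2: a:1→0, c:1→0, e:1→0
  Δ3: b:1→0, f:0→1
  Δ4: d:1→0
  Δ5: f:1→0
  (5Δ to stable)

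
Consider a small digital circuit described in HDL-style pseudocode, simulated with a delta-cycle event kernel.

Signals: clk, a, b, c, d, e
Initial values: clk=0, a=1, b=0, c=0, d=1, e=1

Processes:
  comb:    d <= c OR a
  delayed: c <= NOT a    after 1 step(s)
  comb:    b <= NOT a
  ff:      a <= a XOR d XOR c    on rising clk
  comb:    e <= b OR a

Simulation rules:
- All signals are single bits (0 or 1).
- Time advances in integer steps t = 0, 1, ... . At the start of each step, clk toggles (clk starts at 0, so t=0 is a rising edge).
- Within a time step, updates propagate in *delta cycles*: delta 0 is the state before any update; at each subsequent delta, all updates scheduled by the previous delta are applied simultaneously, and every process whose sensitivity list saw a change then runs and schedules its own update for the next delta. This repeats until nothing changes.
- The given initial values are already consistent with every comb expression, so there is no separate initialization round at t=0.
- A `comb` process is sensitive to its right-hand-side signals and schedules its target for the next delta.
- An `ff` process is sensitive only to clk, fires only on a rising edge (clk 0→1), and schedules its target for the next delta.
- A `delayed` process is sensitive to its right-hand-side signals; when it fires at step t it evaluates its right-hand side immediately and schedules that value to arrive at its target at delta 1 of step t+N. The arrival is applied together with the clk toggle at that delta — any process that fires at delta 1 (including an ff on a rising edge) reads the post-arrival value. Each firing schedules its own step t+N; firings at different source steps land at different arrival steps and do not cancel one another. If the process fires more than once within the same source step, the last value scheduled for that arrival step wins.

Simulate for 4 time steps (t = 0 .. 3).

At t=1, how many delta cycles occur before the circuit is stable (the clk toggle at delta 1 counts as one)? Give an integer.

[bits: c,e,a,clk,d,b]
t=0: Δ0=011010 Δ1=011110 Δ2=010110 Δ3=000101 Δ4=010101 | 4Δ
t=1: Δ0=010101 Δ1=110001 Δ2=110011 | 2Δ
t=2: Δ0=110011 Δ1=110111 | 1Δ
t=3: Δ0=110111 Δ1=110011 | 1Δ

2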